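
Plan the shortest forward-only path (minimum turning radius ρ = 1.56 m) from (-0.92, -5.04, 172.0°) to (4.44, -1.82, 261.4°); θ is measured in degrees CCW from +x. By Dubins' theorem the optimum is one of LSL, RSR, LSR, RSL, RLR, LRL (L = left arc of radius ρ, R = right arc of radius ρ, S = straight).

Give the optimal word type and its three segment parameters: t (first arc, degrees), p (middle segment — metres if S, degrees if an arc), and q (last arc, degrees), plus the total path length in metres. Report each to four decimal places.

RSR: t = 144.0736°, p = 4.0750 m, q = 126.5264°, L = 11.4426 m

Let ψ = atan2(Δy, Δx) = atan2(3.22, 5.36) = 30.9952° be the start→goal bearing.
Normalize: d = |goal − start| / ρ = 6.252839/1.56 = 4.008230, α = (θ_start − ψ) mod 360° = 141.0048° = 2.460998 rad, β = (θ_goal − ψ) mod 360° = 230.4048° = 4.021323 rad.
Common terms: sin α = 0.629255, cos α = -0.777199, sin β = -0.770567, cos β = -0.637359, cos(α−β) = 0.010472, d² = 16.065911. Work in radians in the unit-radius frame; every candidate has L = ρ·(t + p + q).
LSL: p² = 2 + d² − 2cos(α−β) + 2d(sin α − sin β) = 29.266584; p = √p² = 5.409860; φ = atan2(cos β − cos α, d + sin α − sin β) = 0.025852 rad; t = (φ − α) mod 2π = 3.848039 rad, q = (β − φ) mod 2π = 3.995471 rad → L = 1.56·(3.848039 + 5.409860 + 3.995471) = 1.56·13.253370 = 20.675257 m
RSR: p² = 2 + d² − 2cos(α−β) + 2d(sin β − sin α) = 6.823350; p = √p² = 2.612154; φ = atan2(cos α − cos β, d − sin α + sin β) = -0.053560 rad; t = (α − φ) mod 2π = 2.514558 rad, q = (φ − β) mod 2π = 2.208303 rad → L = 1.56·(2.514558 + 2.612154 + 2.208303) = 1.56·7.335015 = 11.442624 m
LSR: p² = d² − 2 + 2cos(α−β) + 2d(sin α + sin β) = 12.954034; p = √p² = 3.599171; φ = atan2(−cos α − cos β, d + sin α + sin β) − atan2(−2, p) = 0.857886 rad; t = (φ − α) mod 2π = 4.680073 rad, q = (φ − β) mod 2π = 3.119749 rad → L = 1.56·(4.680073 + 3.599171 + 3.119749) = 1.56·11.398993 = 17.782429 m
RSL: p² = d² − 2 + 2cos(α−β) − 2d(sin α + sin β) = 15.219674; p = √p² = 3.901240; φ = atan2(cos α + cos β, d − sin α − sin β) − atan2(2, p) = -0.802263 rad; t = (α − φ) mod 2π = 3.263261 rad, q = (β − φ) mod 2π = 4.823585 rad → L = 1.56·(3.263261 + 3.901240 + 4.823585) = 1.56·11.988087 = 18.701415 m
RLR: c = (6 − d² + 2cos(α−β) + 2d(sin α − sin β))/8 = 0.147081; p = 2π − arccos c = 4.860006 rad; φ = atan2(cos α − cos β, d − sin α + sin β) = -0.053560 rad; t = (α − φ + p/2) mod 2π = 4.944561 rad, q = (α − β − t + p) mod 2π = 4.638306 rad → L = 1.56·(4.944561 + 4.860006 + 4.638306) = 1.56·14.442873 = 22.530881 m
LRL: c = (6 − d² + 2cos(α−β) − 2d(sin α − sin β))/8 = -2.658323, |c| > 1 → infeasible
Shortest: RSR with L = 11.442624 m ≈ 11.4426 m
Convert RSR to answer units (arcs ×180/π): t = 2.514558·180/π = 144.0736°, p = ρ·p = 1.56·2.612154 = 4.0750 m, q = 2.208303·180/π = 126.5264°, L = 11.4426 m.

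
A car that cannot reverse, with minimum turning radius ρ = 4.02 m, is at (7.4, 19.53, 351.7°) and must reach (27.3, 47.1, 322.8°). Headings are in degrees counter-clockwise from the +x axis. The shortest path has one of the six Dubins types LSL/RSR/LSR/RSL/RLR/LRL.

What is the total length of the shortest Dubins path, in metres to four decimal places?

Let ψ = atan2(Δy, Δx) = atan2(27.57, 19.90) = 54.1783° be the start→goal bearing.
Normalize: d = |goal − start| / ρ = 34.001690/4.02 = 8.458132, α = (θ_start − ψ) mod 360° = 297.5217° = 5.192734 rad, β = (θ_goal − ψ) mod 360° = 268.6217° = 4.688333 rad.
Common terms: sin α = -0.886836, cos α = 0.462085, sin β = -0.999711, cos β = -0.024053, cos(α−β) = 0.875465, d² = 71.539993. Work in radians in the unit-radius frame; every candidate has L = ρ·(t + p + q).
LSL: p² = 2 + d² − 2cos(α−β) + 2d(sin α − sin β) = 73.698486; p = √p² = 8.584782; φ = atan2(cos β − cos α, d + sin α − sin β) = -0.056658 rad; t = (φ − α) mod 2π = 1.033794 rad, q = (β − φ) mod 2π = 4.744992 rad → L = 4.02·(1.033794 + 8.584782 + 4.744992) = 4.02·14.363567 = 57.741541 m
RSR: p² = 2 + d² − 2cos(α−β) + 2d(sin β − sin α) = 69.879642; p = √p² = 8.359404; φ = atan2(cos α − cos β, d − sin α + sin β) = 0.058187 rad; t = (α − φ) mod 2π = 5.134546 rad, q = (φ − β) mod 2π = 1.653039 rad → L = 4.02·(5.134546 + 8.359404 + 1.653039) = 4.02·15.146990 = 60.890899 m
LSR: p² = d² − 2 + 2cos(α−β) + 2d(sin α + sin β) = 39.377605; p = √p² = 6.275158; φ = atan2(−cos α − cos β, d + sin α + sin β) − atan2(−2, p) = 0.241982 rad; t = (φ − α) mod 2π = 1.332434 rad, q = (φ − β) mod 2π = 1.836834 rad → L = 4.02·(1.332434 + 6.275158 + 1.836834) = 4.02·9.444425 = 37.966589 m
RSL: p² = d² − 2 + 2cos(α−β) − 2d(sin α + sin β) = 103.204239; p = √p² = 10.158949; φ = atan2(cos α + cos β, d − sin α − sin β) − atan2(2, p) = -0.152067 rad; t = (α − φ) mod 2π = 5.344800 rad, q = (β − φ) mod 2π = 4.840400 rad → L = 4.02·(5.344800 + 10.158949 + 4.840400) = 4.02·20.344149 = 81.783477 m
RLR: c = (6 − d² + 2cos(α−β) + 2d(sin α − sin β))/8 = -7.734955, |c| > 1 → infeasible
LRL: c = (6 − d² + 2cos(α−β) − 2d(sin α − sin β))/8 = -8.212311, |c| > 1 → infeasible
Shortest: LSR with L = 37.966589 m ≈ 37.9666 m

37.9666 m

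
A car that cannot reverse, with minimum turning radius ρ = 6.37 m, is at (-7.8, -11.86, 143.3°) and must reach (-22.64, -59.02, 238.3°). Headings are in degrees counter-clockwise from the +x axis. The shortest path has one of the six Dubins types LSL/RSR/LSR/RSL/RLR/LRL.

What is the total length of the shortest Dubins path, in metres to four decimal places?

Let ψ = atan2(Δy, Δx) = atan2(-47.16, -14.84) = -107.4674° be the start→goal bearing.
Normalize: d = |goal − start| / ρ = 49.439773/6.37 = 7.761346, α = (θ_start − ψ) mod 360° = 250.7674° = 4.376717 rad, β = (θ_goal − ψ) mod 360° = 345.7674° = 6.034780 rad.
Common terms: sin α = -0.944189, cos α = -0.329404, sin β = -0.245859, cos β = 0.969306, cos(α−β) = -0.087156, d² = 60.238490. Work in radians in the unit-radius frame; every candidate has L = ρ·(t + p + q).
LSL: p² = 2 + d² − 2cos(α−β) + 2d(sin α − sin β) = 51.572836; p = √p² = 7.181423; φ = atan2(cos β − cos α, d + sin α − sin β) = 0.181843 rad; t = (φ − α) mod 2π = 2.088312 rad, q = (β − φ) mod 2π = 5.852936 rad → L = 6.37·(2.088312 + 7.181423 + 5.852936) = 6.37·15.122671 = 96.331415 m
RSR: p² = 2 + d² − 2cos(α−β) + 2d(sin β − sin α) = 73.252767; p = √p² = 8.558783; φ = atan2(cos α − cos β, d − sin α + sin β) = -0.152328 rad; t = (α − φ) mod 2π = 4.529045 rad, q = (φ − β) mod 2π = 0.096077 rad → L = 6.37·(4.529045 + 8.558783 + 0.096077) = 6.37·13.183906 = 83.981479 m
LSR: p² = d² − 2 + 2cos(α−β) + 2d(sin α + sin β) = 39.591431; p = √p² = 6.292172; φ = atan2(−cos α − cos β, d + sin α + sin β) − atan2(−2, p) = 0.210684 rad; t = (φ − α) mod 2π = 2.117152 rad, q = (φ − β) mod 2π = 0.459090 rad → L = 6.37·(2.117152 + 6.292172 + 0.459090) = 6.37·8.868414 = 56.491799 m
RSL: p² = d² − 2 + 2cos(α−β) − 2d(sin α + sin β) = 76.536927; p = √p² = 8.748539; φ = atan2(cos α + cos β, d − sin α − sin β) − atan2(2, p) = -0.153383 rad; t = (α − φ) mod 2π = 4.530099 rad, q = (β − φ) mod 2π = 6.188162 rad → L = 6.37·(4.530099 + 8.748539 + 6.188162) = 6.37·19.466800 = 124.003518 m
RLR: c = (6 − d² + 2cos(α−β) + 2d(sin α − sin β))/8 = -8.156596, |c| > 1 → infeasible
LRL: c = (6 − d² + 2cos(α−β) − 2d(sin α − sin β))/8 = -5.446605, |c| > 1 → infeasible
Shortest: LSR with L = 56.491799 m ≈ 56.4918 m

56.4918 m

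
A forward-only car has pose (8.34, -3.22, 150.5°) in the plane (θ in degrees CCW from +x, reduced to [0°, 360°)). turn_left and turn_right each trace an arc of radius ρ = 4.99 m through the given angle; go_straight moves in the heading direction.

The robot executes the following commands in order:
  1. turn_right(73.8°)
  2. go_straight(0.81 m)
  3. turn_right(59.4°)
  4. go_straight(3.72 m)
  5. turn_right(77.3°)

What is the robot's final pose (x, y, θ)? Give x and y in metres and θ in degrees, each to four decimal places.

set_pose: (x, y, θ) = (8.3400, -3.2200, 150.5000°), ρ = 4.99
turn_right(73.8°): centre at ρ to the right, rotate −73.8° → (5.9410, 2.2710, 76.7000°)
go_straight(0.81): x += 0.81·cos θ, y += 0.81·sin θ → (6.1274, 3.0593, 76.7000°)
turn_right(59.4°): centre at ρ to the right, rotate −59.4° → (9.4996, 6.6756, 17.3000°)
go_straight(3.72): x += 3.72·cos θ, y += 3.72·sin θ → (13.0513, 7.7818, 17.3000°)
turn_right(77.3°): centre at ρ to the right, rotate −77.3° → (18.8567, 5.5126, -60.0000° ≡ 300.0000°)

(18.8567, 5.5126, 300.0000°)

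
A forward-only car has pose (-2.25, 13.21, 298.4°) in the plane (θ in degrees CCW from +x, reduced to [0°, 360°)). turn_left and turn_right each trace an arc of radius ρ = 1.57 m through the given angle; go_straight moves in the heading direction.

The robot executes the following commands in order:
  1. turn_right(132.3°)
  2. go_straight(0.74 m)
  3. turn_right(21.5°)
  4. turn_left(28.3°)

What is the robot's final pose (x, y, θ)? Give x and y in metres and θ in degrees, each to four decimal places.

set_pose: (x, y, θ) = (-2.2500, 13.2100, 298.4000°), ρ = 1.57
turn_right(132.3°): centre at ρ to the right, rotate −132.3° → (-4.0082, 10.9392, 166.1000°)
go_straight(0.74): x += 0.74·cos θ, y += 0.74·sin θ → (-4.7265, 11.1170, 166.1000°)
turn_right(21.5°): centre at ρ to the right, rotate −21.5° → (-5.2588, 11.3613, 144.6000°)
turn_left(28.3°): centre at ρ to the left, rotate +28.3° → (-5.9743, 11.6395, 172.9000°)

(-5.9743, 11.6395, 172.9000°)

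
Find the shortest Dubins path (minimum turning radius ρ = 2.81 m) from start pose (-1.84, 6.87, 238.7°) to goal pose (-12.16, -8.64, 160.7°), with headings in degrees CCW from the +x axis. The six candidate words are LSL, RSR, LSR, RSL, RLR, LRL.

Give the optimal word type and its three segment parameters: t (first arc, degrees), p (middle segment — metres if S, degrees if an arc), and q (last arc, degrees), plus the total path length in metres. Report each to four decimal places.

LSR: t = 5.3660°, p = 15.4075 m, q = 83.3660°, L = 19.7592 m

Let ψ = atan2(Δy, Δx) = atan2(-15.51, -10.32) = -123.6389° be the start→goal bearing.
Normalize: d = |goal − start| / ρ = 18.629614/2.81 = 6.629756, α = (θ_start − ψ) mod 360° = 2.3389° = 0.040821 rad, β = (θ_goal − ψ) mod 360° = 284.3389° = 4.962650 rad.
Common terms: sin α = 0.040810, cos α = 0.999167, sin β = -0.968848, cos β = 0.247657, cos(α−β) = 0.207912, d² = 43.953661. Work in radians in the unit-radius frame; every candidate has L = ρ·(t + p + q).
LSL: p² = 2 + d² − 2cos(α−β) + 2d(sin α − sin β) = 58.925407; p = √p² = 7.676289; φ = atan2(cos β − cos α, d + sin α − sin β) = -0.098057 rad; t = (φ − α) mod 2π = 6.144307 rad, q = (β − φ) mod 2π = 5.060707 rad → L = 2.81·(6.144307 + 7.676289 + 5.060707) = 2.81·18.881302 = 53.056460 m
RSR: p² = 2 + d² − 2cos(α−β) + 2d(sin β − sin α) = 32.150268; p = √p² = 5.670121; φ = atan2(cos α − cos β, d − sin α + sin β) = 0.132930 rad; t = (α − φ) mod 2π = 6.191077 rad, q = (φ − β) mod 2π = 1.453465 rad → L = 2.81·(6.191077 + 5.670121 + 1.453465) = 2.81·13.314663 = 37.414202 m
LSR: p² = d² − 2 + 2cos(α−β) + 2d(sin α + sin β) = 30.064155; p = √p² = 5.483079; φ = atan2(−cos α − cos β, d + sin α + sin β) − atan2(−2, p) = 0.134476 rad; t = (φ − α) mod 2π = 0.093654 rad, q = (φ − β) mod 2π = 1.455011 rad → L = 2.81·(0.093654 + 5.483079 + 1.455011) = 2.81·7.031744 = 19.759202 m
RSL: p² = d² − 2 + 2cos(α−β) − 2d(sin α + sin β) = 54.674813; p = √p² = 7.394242; φ = atan2(cos α + cos β, d − sin α − sin β) − atan2(2, p) = -0.100661 rad; t = (α − φ) mod 2π = 0.141482 rad, q = (β − φ) mod 2π = 5.063310 rad → L = 2.81·(0.141482 + 7.394242 + 5.063310) = 2.81·12.599034 = 35.403286 m
RLR: c = (6 − d² + 2cos(α−β) + 2d(sin α − sin β))/8 = -3.018783, |c| > 1 → infeasible
LRL: c = (6 − d² + 2cos(α−β) − 2d(sin α − sin β))/8 = -6.365676, |c| > 1 → infeasible
Shortest: LSR with L = 19.759202 m ≈ 19.7592 m
Convert LSR to answer units (arcs ×180/π): t = 0.093654·180/π = 5.3660°, p = ρ·p = 2.81·5.483079 = 15.4075 m, q = 1.455011·180/π = 83.3660°, L = 19.7592 m.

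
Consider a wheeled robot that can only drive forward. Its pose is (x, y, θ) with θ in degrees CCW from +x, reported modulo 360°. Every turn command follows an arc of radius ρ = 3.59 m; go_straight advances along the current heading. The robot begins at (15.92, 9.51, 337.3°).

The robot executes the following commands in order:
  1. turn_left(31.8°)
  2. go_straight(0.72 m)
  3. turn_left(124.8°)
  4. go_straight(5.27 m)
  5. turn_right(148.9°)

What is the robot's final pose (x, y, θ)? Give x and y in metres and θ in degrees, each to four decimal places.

set_pose: (x, y, θ) = (15.9200, 9.5100, 337.3000°), ρ = 3.59
turn_left(31.8°): centre at ρ to the left, rotate +31.8° → (17.8732, 9.2771, 369.1000° ≡ 9.1000°)
go_straight(0.72): x += 0.72·cos θ, y += 0.72·sin θ → (18.5841, 9.3910, 9.1000°)
turn_left(124.8°): centre at ρ to the left, rotate +124.8° → (20.6031, 15.4251, 133.9000°)
go_straight(5.27): x += 5.27·cos θ, y += 5.27·sin θ → (16.9489, 19.2224, 133.9000°)
turn_right(148.9°): centre at ρ to the right, rotate −148.9° → (20.4648, 25.1794, -15.0000° ≡ 345.0000°)

(20.4648, 25.1794, 345.0000°)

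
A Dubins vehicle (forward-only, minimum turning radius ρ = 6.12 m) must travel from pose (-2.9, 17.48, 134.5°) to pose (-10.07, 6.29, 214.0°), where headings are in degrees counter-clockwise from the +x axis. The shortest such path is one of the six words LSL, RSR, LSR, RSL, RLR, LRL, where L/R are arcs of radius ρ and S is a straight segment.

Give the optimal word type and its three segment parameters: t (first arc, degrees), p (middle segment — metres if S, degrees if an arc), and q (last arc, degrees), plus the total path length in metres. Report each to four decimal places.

Let ψ = atan2(Δy, Δx) = atan2(-11.19, -7.17) = -122.6497° be the start→goal bearing.
Normalize: d = |goal − start| / ρ = 13.290034/6.12 = 2.171574, α = (θ_start − ψ) mod 360° = 257.1497° = 4.488110 rad, β = (θ_goal − ψ) mod 360° = 336.6497° = 5.875646 rad.
Common terms: sin α = -0.974955, cos α = -0.222404, sin β = -0.396351, cos β = 0.918099, cos(α−β) = 0.182236, d² = 4.715734. Work in radians in the unit-radius frame; every candidate has L = ρ·(t + p + q).
LSL: p² = 2 + d² − 2cos(α−β) + 2d(sin α − sin β) = 3.838301; p = √p² = 1.959158; φ = atan2(cos β − cos α, d + sin α − sin β) = 0.621357 rad; t = (φ − α) mod 2π = 2.416433 rad, q = (β − φ) mod 2π = 5.254289 rad → L = 6.12·(2.416433 + 1.959158 + 5.254289) = 6.12·9.629880 = 58.934868 m
RSR: p² = 2 + d² − 2cos(α−β) + 2d(sin β − sin α) = 8.864225; p = √p² = 2.977285; φ = atan2(cos α − cos β, d − sin α + sin β) = -0.393115 rad; t = (α − φ) mod 2π = 4.881225 rad, q = (φ − β) mod 2π = 0.014423 rad → L = 6.12·(4.881225 + 2.977285 + 0.014423) = 6.12·7.872933 = 48.182352 m
LSR: p² = d² − 2 + 2cos(α−β) + 2d(sin α + sin β) = -2.875578 < 0 → infeasible
RSL: p² = d² − 2 + 2cos(α−β) − 2d(sin α + sin β) = 9.035989; p = √p² = 3.005992; φ = atan2(cos α + cos β, d − sin α − sin β) − atan2(2, p) = -0.393185 rad; t = (α − φ) mod 2π = 4.881294 rad, q = (β − φ) mod 2π = 6.268831 rad → L = 6.12·(4.881294 + 3.005992 + 6.268831) = 6.12·14.156118 = 86.635440 m
RLR: c = (6 − d² + 2cos(α−β) + 2d(sin α − sin β))/8 = -0.108028; p = 2π − arccos c = 4.604150 rad; φ = atan2(cos α − cos β, d − sin α + sin β) = -0.393115 rad; t = (α − φ + p/2) mod 2π = 0.900115 rad, q = (α − β − t + p) mod 2π = 2.316498 rad → L = 6.12·(0.900115 + 4.604150 + 2.316498) = 6.12·7.820762 = 47.863066 m
LRL: c = (6 − d² + 2cos(α−β) − 2d(sin α − sin β))/8 = 0.520212; p = 2π − arccos c = 5.259489 rad; φ = atan2(cos β − cos α, d + sin α − sin β) = 0.621357 rad; t = (φ − α + p/2) mod 2π = 5.046177 rad, q = (β − α − t + p) mod 2π = 1.600848 rad → L = 6.12·(5.046177 + 5.259489 + 1.600848) = 6.12·11.906514 = 72.867864 m
Shortest: RLR with L = 47.863066 m ≈ 47.8631 m
Convert RLR to answer units (arcs ×180/π): t = 0.900115·180/π = 51.5728°, p = 4.604150·180/π = 263.7983°, q = 2.316498·180/π = 132.7256°, L = 47.8631 m.

RLR: t = 51.5728°, p = 263.7983°, q = 132.7256°, L = 47.8631 m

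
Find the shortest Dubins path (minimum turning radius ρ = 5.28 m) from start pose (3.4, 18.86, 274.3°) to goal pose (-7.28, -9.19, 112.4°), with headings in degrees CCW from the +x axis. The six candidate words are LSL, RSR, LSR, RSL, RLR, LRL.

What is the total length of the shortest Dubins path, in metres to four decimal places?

40.5672 m

Let ψ = atan2(Δy, Δx) = atan2(-28.05, -10.68) = -110.8443° be the start→goal bearing.
Normalize: d = |goal − start| / ρ = 30.014412/5.28 = 5.684548, α = (θ_start − ψ) mod 360° = 25.1443° = 0.438850 rad, β = (θ_goal − ψ) mod 360° = 223.2443° = 3.896347 rad.
Common terms: sin α = 0.424899, cos α = 0.905241, sin β = -0.685110, cos β = -0.728440, cos(α−β) = -0.950516, d² = 32.314082. Work in radians in the unit-radius frame; every candidate has L = ρ·(t + p + q).
LSL: p² = 2 + d² − 2cos(α−β) + 2d(sin α − sin β) = 48.834911; p = √p² = 6.988198; φ = atan2(cos β − cos α, d + sin α − sin β) = -0.235961 rad; t = (φ − α) mod 2π = 5.608375 rad, q = (β − φ) mod 2π = 4.132308 rad → L = 5.28·(5.608375 + 6.988198 + 4.132308) = 5.28·16.728881 = 88.328489 m
RSR: p² = 2 + d² − 2cos(α−β) + 2d(sin β − sin α) = 23.595316; p = √p² = 4.857501; φ = atan2(cos α − cos β, d − sin α + sin β) = 0.343008 rad; t = (α − φ) mod 2π = 0.095842 rad, q = (φ − β) mod 2π = 2.729846 rad → L = 5.28·(0.095842 + 4.857501 + 2.729846) = 5.28·7.683189 = 40.567238 m
LSR: p² = d² − 2 + 2cos(α−β) + 2d(sin α + sin β) = 25.454685; p = √p² = 5.045264; φ = atan2(−cos α − cos β, d + sin α + sin β) − atan2(−2, p) = 0.344826 rad; t = (φ − α) mod 2π = 6.189161 rad, q = (φ − β) mod 2π = 2.731664 rad → L = 5.28·(6.189161 + 5.045264 + 2.731664) = 5.28·13.966089 = 73.740952 m
RSL: p² = d² − 2 + 2cos(α−β) − 2d(sin α + sin β) = 31.371416; p = √p² = 5.601019; φ = atan2(cos α + cos β, d − sin α − sin β) − atan2(2, p) = -0.313234 rad; t = (α − φ) mod 2π = 0.752085 rad, q = (β − φ) mod 2π = 4.209582 rad → L = 5.28·(0.752085 + 5.601019 + 4.209582) = 5.28·10.562686 = 55.770980 m
RLR: c = (6 − d² + 2cos(α−β) + 2d(sin α − sin β))/8 = -1.949414, |c| > 1 → infeasible
LRL: c = (6 − d² + 2cos(α−β) − 2d(sin α − sin β))/8 = -5.104364, |c| > 1 → infeasible
Shortest: RSR with L = 40.567238 m ≈ 40.5672 m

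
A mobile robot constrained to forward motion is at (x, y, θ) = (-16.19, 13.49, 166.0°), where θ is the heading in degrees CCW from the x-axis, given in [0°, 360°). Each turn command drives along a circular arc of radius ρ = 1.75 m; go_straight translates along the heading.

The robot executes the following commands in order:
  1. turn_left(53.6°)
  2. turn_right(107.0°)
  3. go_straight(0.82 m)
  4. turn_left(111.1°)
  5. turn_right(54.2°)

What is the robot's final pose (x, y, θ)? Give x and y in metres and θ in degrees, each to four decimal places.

(-25.1277, 14.7105, 169.5000°)

set_pose: (x, y, θ) = (-16.1900, 13.4900, 166.0000°), ρ = 1.75
turn_left(53.6°): centre at ρ to the left, rotate +53.6° → (-17.7289, 13.1404, 219.6000°)
turn_right(107.0°): centre at ρ to the right, rotate −107.0° → (-20.4600, 13.8163, 112.6000°)
go_straight(0.82): x += 0.82·cos θ, y += 0.82·sin θ → (-20.7751, 14.5733, 112.6000°)
turn_left(111.1°): centre at ρ to the left, rotate +111.1° → (-23.5997, 15.1660, 223.7000°)
turn_right(54.2°): centre at ρ to the right, rotate −54.2° → (-25.1277, 14.7105, 169.5000°)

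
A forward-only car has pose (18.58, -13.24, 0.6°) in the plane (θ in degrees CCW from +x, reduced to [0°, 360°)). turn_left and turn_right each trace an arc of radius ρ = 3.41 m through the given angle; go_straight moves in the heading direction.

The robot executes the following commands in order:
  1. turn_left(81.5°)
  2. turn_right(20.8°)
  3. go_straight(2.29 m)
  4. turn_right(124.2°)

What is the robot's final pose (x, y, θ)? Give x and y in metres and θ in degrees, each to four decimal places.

set_pose: (x, y, θ) = (18.5800, -13.2400, 0.6000°), ρ = 3.41
turn_left(81.5°): centre at ρ to the left, rotate +81.5° → (21.9219, -10.2989, 82.1000°)
turn_right(20.8°): centre at ρ to the right, rotate −20.8° → (22.3085, -9.1300, 61.3000°)
go_straight(2.29): x += 2.29·cos θ, y += 2.29·sin θ → (23.4082, -7.1213, 61.3000°)
turn_right(124.2°): centre at ρ to the right, rotate −124.2° → (29.4349, -7.2055, -62.9000° ≡ 297.1000°)

(29.4349, -7.2055, 297.1000°)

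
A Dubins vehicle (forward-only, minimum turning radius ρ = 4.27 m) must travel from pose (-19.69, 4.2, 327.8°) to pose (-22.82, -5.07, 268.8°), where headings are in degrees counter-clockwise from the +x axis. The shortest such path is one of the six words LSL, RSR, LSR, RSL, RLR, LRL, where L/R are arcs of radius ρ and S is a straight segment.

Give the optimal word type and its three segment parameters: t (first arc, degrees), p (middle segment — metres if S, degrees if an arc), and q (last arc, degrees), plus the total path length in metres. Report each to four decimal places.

Let ψ = atan2(Δy, Δx) = atan2(-9.27, -3.13) = -108.6572° be the start→goal bearing.
Normalize: d = |goal − start| / ρ = 9.784161/4.27 = 2.291373, α = (θ_start − ψ) mod 360° = 76.4572° = 1.334429 rad, β = (θ_goal − ψ) mod 360° = 17.4572° = 0.304685 rad.
Common terms: sin α = 0.972195, cos α = 0.234172, sin β = 0.299993, cos β = 0.953941, cos(α−β) = 0.515038, d² = 5.250388. Work in radians in the unit-radius frame; every candidate has L = ρ·(t + p + q).
LSL: p² = 2 + d² − 2cos(α−β) + 2d(sin α − sin β) = 9.300844; p = √p² = 3.049729; φ = atan2(cos β − cos α, d + sin α − sin β) = 0.238259 rad; t = (φ − α) mod 2π = 5.187015 rad, q = (β − φ) mod 2π = 0.066426 rad → L = 4.27·(5.187015 + 3.049729 + 0.066426) = 4.27·8.303170 = 35.454534 m
RSR: p² = 2 + d² − 2cos(α−β) + 2d(sin β − sin α) = 3.139780; p = √p² = 1.771942; φ = atan2(cos α − cos β, d − sin α + sin β) = -0.418296 rad; t = (α − φ) mod 2π = 1.752725 rad, q = (φ − β) mod 2π = 5.560205 rad → L = 4.27·(1.752725 + 1.771942 + 5.560205) = 4.27·9.084872 = 38.792403 m
LSR: p² = d² − 2 + 2cos(α−β) + 2d(sin α + sin β) = 10.110577; p = √p² = 3.179713; φ = atan2(−cos α − cos β, d + sin α + sin β) − atan2(−2, p) = 0.239645 rad; t = (φ − α) mod 2π = 5.188401 rad, q = (φ − β) mod 2π = 6.218146 rad → L = 4.27·(5.188401 + 3.179713 + 6.218146) = 4.27·14.586260 = 62.283331 m
RSL: p² = d² − 2 + 2cos(α−β) − 2d(sin α + sin β) = -1.549649 < 0 → infeasible
RLR: c = (6 − d² + 2cos(α−β) + 2d(sin α − sin β))/8 = 0.607528; p = 2π − arccos c = 5.365333 rad; φ = atan2(cos α − cos β, d − sin α + sin β) = -0.418296 rad; t = (α − φ + p/2) mod 2π = 4.435391 rad, q = (α − β − t + p) mod 2π = 1.959686 rad → L = 4.27·(4.435391 + 5.365333 + 1.959686) = 4.27·11.760410 = 50.216952 m
LRL: c = (6 − d² + 2cos(α−β) − 2d(sin α − sin β))/8 = -0.162606; p = 2π − arccos c = 4.549058 rad; φ = atan2(cos β − cos α, d + sin α − sin β) = 0.238259 rad; t = (φ − α + p/2) mod 2π = 1.178359 rad, q = (β − α − t + p) mod 2π = 2.340955 rad → L = 4.27·(1.178359 + 4.549058 + 2.340955) = 4.27·8.068372 = 34.451950 m
Shortest: LRL with L = 34.451950 m ≈ 34.4519 m
Convert LRL to answer units (arcs ×180/π): t = 1.178359·180/π = 67.5150°, p = 4.549058·180/π = 260.6418°, q = 2.340955·180/π = 134.1269°, L = 34.4519 m.

LRL: t = 67.5150°, p = 260.6418°, q = 134.1269°, L = 34.4519 m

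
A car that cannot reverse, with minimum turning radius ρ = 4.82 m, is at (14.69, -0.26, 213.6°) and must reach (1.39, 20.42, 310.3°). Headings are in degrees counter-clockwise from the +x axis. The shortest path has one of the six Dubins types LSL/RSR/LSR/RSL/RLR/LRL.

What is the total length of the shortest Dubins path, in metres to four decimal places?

Let ψ = atan2(Δy, Δx) = atan2(20.68, -13.30) = 122.7464° be the start→goal bearing.
Normalize: d = |goal − start| / ρ = 24.587647/4.82 = 5.101172, α = (θ_start − ψ) mod 360° = 90.8536° = 1.585694 rad, β = (θ_goal − ψ) mod 360° = 187.5536° = 3.273427 rad.
Common terms: sin α = 0.999889, cos α = -0.014897, sin β = -0.131453, cos β = -0.991322, cos(α−β) = -0.116671, d² = 26.021952. Work in radians in the unit-radius frame; every candidate has L = ρ·(t + p + q).
LSL: p² = 2 + d² − 2cos(α−β) + 2d(sin α − sin β) = 39.797635; p = √p² = 6.308537; φ = atan2(cos β − cos α, d + sin α − sin β) = -0.155403 rad; t = (φ − α) mod 2π = 4.542088 rad, q = (β − φ) mod 2π = 3.428831 rad → L = 4.82·(4.542088 + 6.308537 + 3.428831) = 4.82·14.279455 = 68.826975 m
RSR: p² = 2 + d² − 2cos(α−β) + 2d(sin β − sin α) = 16.712952; p = √p² = 4.088148; φ = atan2(cos α − cos β, d − sin α + sin β) = 0.241174 rad; t = (α − φ) mod 2π = 1.344520 rad, q = (φ − β) mod 2π = 3.250932 rad → L = 4.82·(1.344520 + 4.088148 + 3.250932) = 4.82·8.683600 = 41.854951 m
LSR: p² = d² − 2 + 2cos(α−β) + 2d(sin α + sin β) = 32.648692; p = √p² = 5.713903; φ = atan2(−cos α − cos β, d + sin α + sin β) − atan2(−2, p) = 0.503683 rad; t = (φ − α) mod 2π = 5.201174 rad, q = (φ − β) mod 2π = 3.513441 rad → L = 4.82·(5.201174 + 5.713903 + 3.513441) = 4.82·14.428519 = 69.545461 m
RSL: p² = d² − 2 + 2cos(α−β) − 2d(sin α + sin β) = 14.928530; p = √p² = 3.863746; φ = atan2(cos α + cos β, d − sin α − sin β) − atan2(2, p) = -0.711045 rad; t = (α − φ) mod 2π = 2.296739 rad, q = (β − φ) mod 2π = 3.984472 rad → L = 4.82·(2.296739 + 3.863746 + 3.984472) = 4.82·10.144957 = 48.898691 m
RLR: c = (6 − d² + 2cos(α−β) + 2d(sin α − sin β))/8 = -1.089119, |c| > 1 → infeasible
LRL: c = (6 − d² + 2cos(α−β) − 2d(sin α − sin β))/8 = -3.974704, |c| > 1 → infeasible
Shortest: RSR with L = 41.854951 m ≈ 41.8550 m

41.8550 m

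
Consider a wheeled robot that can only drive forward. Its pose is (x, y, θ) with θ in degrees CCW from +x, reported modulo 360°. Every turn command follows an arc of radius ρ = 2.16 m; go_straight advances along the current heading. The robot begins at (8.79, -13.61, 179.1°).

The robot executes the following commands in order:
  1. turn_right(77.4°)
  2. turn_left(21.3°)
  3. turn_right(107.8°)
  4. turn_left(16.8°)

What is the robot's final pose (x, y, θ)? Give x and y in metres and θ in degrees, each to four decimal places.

(8.2287, -7.6364, 32.0000°)

set_pose: (x, y, θ) = (8.7900, -13.6100, 179.1000°), ρ = 2.16
turn_right(77.4°): centre at ρ to the right, rotate −77.4° → (6.7088, -11.8883, 101.7000°)
turn_left(21.3°): centre at ρ to the left, rotate +21.3° → (6.4052, -11.1499, 123.0000°)
turn_right(107.8°): centre at ρ to the right, rotate −107.8° → (7.6504, -7.8890, 15.2000°)
turn_left(16.8°): centre at ρ to the left, rotate +16.8° → (8.2287, -7.6364, 32.0000°)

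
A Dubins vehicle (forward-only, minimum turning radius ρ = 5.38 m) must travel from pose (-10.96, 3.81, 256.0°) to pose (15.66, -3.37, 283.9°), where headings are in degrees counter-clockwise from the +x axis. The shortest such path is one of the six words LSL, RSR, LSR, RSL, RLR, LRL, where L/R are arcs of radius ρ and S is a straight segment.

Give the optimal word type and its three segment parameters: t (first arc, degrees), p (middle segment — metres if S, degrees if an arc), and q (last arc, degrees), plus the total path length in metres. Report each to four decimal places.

LSR: t = 117.5437°, p = 14.0482 m, q = 89.6437°, L = 33.5028 m

Let ψ = atan2(Δy, Δx) = atan2(-7.18, 26.62) = -15.0947° be the start→goal bearing.
Normalize: d = |goal − start| / ρ = 27.571304/5.38 = 5.124778, α = (θ_start − ψ) mod 360° = 271.0947° = 4.731496 rad, β = (θ_goal − ψ) mod 360° = 298.9947° = 5.218442 rad.
Common terms: sin α = -0.999817, cos α = 0.019105, sin β = -0.874664, cos β = 0.484729, cos(α−β) = 0.883766, d² = 26.263346. Work in radians in the unit-radius frame; every candidate has L = ρ·(t + p + q).
LSL: p² = 2 + d² − 2cos(α−β) + 2d(sin α − sin β) = 25.213051; p = √p² = 5.021260; φ = atan2(cos β − cos α, d + sin α − sin β) = 0.092864 rad; t = (φ − α) mod 2π = 1.644554 rad, q = (β − φ) mod 2π = 5.125579 rad → L = 5.38·(1.644554 + 5.021260 + 5.125579) = 5.38·11.791392 = 63.437689 m
RSR: p² = 2 + d² − 2cos(α−β) + 2d(sin β − sin α) = 27.778579; p = √p² = 5.270539; φ = atan2(cos α − cos β, d − sin α + sin β) = -0.088460 rad; t = (α − φ) mod 2π = 4.819956 rad, q = (φ − β) mod 2π = 0.976283 rad → L = 5.38·(4.819956 + 5.270539 + 0.976283) = 5.38·11.066777 = 59.539262 m
LSR: p² = d² − 2 + 2cos(α−β) + 2d(sin α + sin β) = 6.818273; p = √p² = 2.611182; φ = atan2(−cos α − cos β, d + sin α + sin β) − atan2(−2, p) = 0.499835 rad; t = (φ − α) mod 2π = 2.051525 rad, q = (φ − β) mod 2π = 1.564578 rad → L = 5.38·(2.051525 + 2.611182 + 1.564578) = 5.38·6.227284 = 33.502790 m
RSL: p² = d² − 2 + 2cos(α−β) − 2d(sin α + sin β) = 45.243482; p = √p² = 6.726328; φ = atan2(cos α + cos β, d − sin α − sin β) − atan2(2, p) = -0.217154 rad; t = (α − φ) mod 2π = 4.948649 rad, q = (β − φ) mod 2π = 5.435596 rad → L = 5.38·(4.948649 + 6.726328 + 5.435596) = 5.38·17.110573 = 92.054883 m
RLR: c = (6 − d² + 2cos(α−β) + 2d(sin α − sin β))/8 = -2.472322, |c| > 1 → infeasible
LRL: c = (6 − d² + 2cos(α−β) − 2d(sin α − sin β))/8 = -2.151631, |c| > 1 → infeasible
Shortest: LSR with L = 33.502790 m ≈ 33.5028 m
Convert LSR to answer units (arcs ×180/π): t = 2.051525·180/π = 117.5437°, p = ρ·p = 5.38·2.611182 = 14.0482 m, q = 1.564578·180/π = 89.6437°, L = 33.5028 m.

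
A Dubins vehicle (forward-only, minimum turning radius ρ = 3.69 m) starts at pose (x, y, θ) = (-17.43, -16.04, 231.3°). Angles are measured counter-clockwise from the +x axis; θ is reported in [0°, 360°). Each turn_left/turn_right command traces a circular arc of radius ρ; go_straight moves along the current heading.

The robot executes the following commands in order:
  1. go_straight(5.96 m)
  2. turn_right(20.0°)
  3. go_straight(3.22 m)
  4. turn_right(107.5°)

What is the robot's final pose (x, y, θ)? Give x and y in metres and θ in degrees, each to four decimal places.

set_pose: (x, y, θ) = (-17.4300, -16.0400, 231.3000°), ρ = 3.69
go_straight(5.96): x += 5.96·cos θ, y += 5.96·sin θ → (-21.1564, -20.6914, 231.3000°)
turn_right(20.0°): centre at ρ to the right, rotate −20.0° → (-22.1192, -21.5372, 211.3000°)
go_straight(3.22): x += 3.22·cos θ, y += 3.22·sin θ → (-24.8706, -23.2100, 211.3000°)
turn_right(107.5°): centre at ρ to the right, rotate −107.5° → (-30.3711, -20.9373, 103.8000°)

(-30.3711, -20.9373, 103.8000°)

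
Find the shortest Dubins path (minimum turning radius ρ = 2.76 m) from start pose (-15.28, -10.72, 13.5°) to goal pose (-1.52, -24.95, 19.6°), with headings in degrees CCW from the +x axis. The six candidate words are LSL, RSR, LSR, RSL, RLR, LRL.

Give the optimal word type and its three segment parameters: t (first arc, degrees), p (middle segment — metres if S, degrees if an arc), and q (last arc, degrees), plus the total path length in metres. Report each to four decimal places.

RSL: t = 71.1870°, p = 14.0768 m, q = 77.2870°, L = 21.2289 m

Let ψ = atan2(Δy, Δx) = atan2(-14.23, 13.76) = -45.9620° be the start→goal bearing.
Normalize: d = |goal − start| / ρ = 19.794709/2.76 = 7.171996, α = (θ_start − ψ) mod 360° = 59.4620° = 1.037808 rad, β = (θ_goal − ψ) mod 360° = 65.5620° = 1.144273 rad.
Common terms: sin α = 0.861292, cos α = 0.508110, sin β = 0.910410, cos β = 0.413708, cos(α−β) = 0.994338, d² = 51.437526. Work in radians in the unit-radius frame; every candidate has L = ρ·(t + p + q).
LSL: p² = 2 + d² − 2cos(α−β) + 2d(sin α − sin β) = 50.744315; p = √p² = 7.123504; φ = atan2(cos β − cos α, d + sin α − sin β) = -0.013252 rad; t = (φ − α) mod 2π = 5.232125 rad, q = (β − φ) mod 2π = 1.157525 rad → L = 2.76·(5.232125 + 7.123504 + 1.157525) = 2.76·13.513155 = 37.296307 m
RSR: p² = 2 + d² − 2cos(α−β) + 2d(sin β − sin α) = 52.153386; p = √p² = 7.221730; φ = atan2(cos α − cos β, d − sin α + sin β) = 0.013072 rad; t = (α − φ) mod 2π = 1.024736 rad, q = (φ − β) mod 2π = 5.151985 rad → L = 2.76·(1.024736 + 7.221730 + 5.151985) = 2.76·13.398450 = 36.979723 m
LSR: p² = d² − 2 + 2cos(α−β) + 2d(sin α + sin β) = 76.839480; p = √p² = 8.765813; φ = atan2(−cos α − cos β, d + sin α + sin β) − atan2(−2, p) = 0.121613 rad; t = (φ − α) mod 2π = 5.366991 rad, q = (φ − β) mod 2π = 5.260525 rad → L = 2.76·(5.366991 + 8.765813 + 5.260525) = 2.76·19.393329 = 53.525588 m
RSL: p² = d² − 2 + 2cos(α−β) − 2d(sin α + sin β) = 26.012924; p = √p² = 5.100287; φ = atan2(cos α + cos β, d − sin α − sin β) − atan2(2, p) = -0.204640 rad; t = (α − φ) mod 2π = 1.242447 rad, q = (β − φ) mod 2π = 1.348912 rad → L = 2.76·(1.242447 + 5.100287 + 1.348912) = 2.76·7.691646 = 21.228944 m
RLR: c = (6 − d² + 2cos(α−β) + 2d(sin α − sin β))/8 = -5.519173, |c| > 1 → infeasible
LRL: c = (6 − d² + 2cos(α−β) − 2d(sin α − sin β))/8 = -5.343039, |c| > 1 → infeasible
Shortest: RSL with L = 21.228944 m ≈ 21.2289 m
Convert RSL to answer units (arcs ×180/π): t = 1.242447·180/π = 71.1870°, p = ρ·p = 2.76·5.100287 = 14.0768 m, q = 1.348912·180/π = 77.2870°, L = 21.2289 m.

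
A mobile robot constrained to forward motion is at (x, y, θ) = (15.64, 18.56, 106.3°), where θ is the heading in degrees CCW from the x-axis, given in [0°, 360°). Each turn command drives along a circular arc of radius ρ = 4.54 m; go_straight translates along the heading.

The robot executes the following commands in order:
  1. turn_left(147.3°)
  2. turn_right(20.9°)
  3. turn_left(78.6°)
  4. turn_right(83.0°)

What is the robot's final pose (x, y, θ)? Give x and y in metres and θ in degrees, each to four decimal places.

(6.3631, 5.3341, 228.3000°)

set_pose: (x, y, θ) = (15.6400, 18.5600, 106.3000°), ρ = 4.54
turn_left(147.3°): centre at ρ to the left, rotate +147.3° → (6.9272, 18.5676, 253.6000°)
turn_right(20.9°): centre at ρ to the right, rotate −20.9° → (6.1834, 17.0982, 232.7000°)
turn_left(78.6°): centre at ρ to the left, rotate +78.6° → (6.3841, 11.3507, 311.3000°)
turn_right(83.0°): centre at ρ to the right, rotate −83.0° → (6.3631, 5.3341, 228.3000°)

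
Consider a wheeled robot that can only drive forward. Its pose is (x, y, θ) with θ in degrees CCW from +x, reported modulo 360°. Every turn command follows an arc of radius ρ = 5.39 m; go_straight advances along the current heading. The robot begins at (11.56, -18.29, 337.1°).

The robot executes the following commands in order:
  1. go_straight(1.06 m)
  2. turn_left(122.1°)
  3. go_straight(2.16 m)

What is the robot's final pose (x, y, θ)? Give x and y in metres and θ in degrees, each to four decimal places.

(19.6092, -10.7433, 99.2000°)

set_pose: (x, y, θ) = (11.5600, -18.2900, 337.1000°), ρ = 5.39
go_straight(1.06): x += 1.06·cos θ, y += 1.06·sin θ → (12.5365, -18.7025, 337.1000°)
turn_left(122.1°): centre at ρ to the left, rotate +122.1° → (19.9545, -12.8755, 459.2000° ≡ 99.2000°)
go_straight(2.16): x += 2.16·cos θ, y += 2.16·sin θ → (19.6092, -10.7433, 99.2000°)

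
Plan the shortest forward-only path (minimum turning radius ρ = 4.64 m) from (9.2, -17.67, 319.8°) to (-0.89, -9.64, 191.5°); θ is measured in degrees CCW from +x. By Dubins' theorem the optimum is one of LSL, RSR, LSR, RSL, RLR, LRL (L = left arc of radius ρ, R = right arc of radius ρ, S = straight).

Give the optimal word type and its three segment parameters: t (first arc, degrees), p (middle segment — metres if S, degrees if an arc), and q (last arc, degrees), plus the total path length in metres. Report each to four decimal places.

LSL: t = 220.4868°, p = 12.1600 m, q = 11.2132°, L = 30.9238 m

Let ψ = atan2(Δy, Δx) = atan2(8.03, -10.09) = 141.4859° be the start→goal bearing.
Normalize: d = |goal − start| / ρ = 12.895309/4.64 = 2.779161, α = (θ_start − ψ) mod 360° = 178.3141° = 3.112168 rad, β = (θ_goal − ψ) mod 360° = 50.0141° = 0.872911 rad.
Common terms: sin α = 0.029420, cos α = -0.999567, sin β = 0.766202, cos β = 0.642599, cos(α−β) = -0.619779, d² = 7.723738. Work in radians in the unit-radius frame; every candidate has L = ρ·(t + p + q).
LSL: p² = 2 + d² − 2cos(α−β) + 2d(sin α − sin β) = 6.868024; p = √p² = 2.620692; φ = atan2(cos β − cos α, d + sin α − sin β) = 0.677203 rad; t = (φ − α) mod 2π = 3.848220 rad, q = (β − φ) mod 2π = 0.195708 rad → L = 4.64·(3.848220 + 2.620692 + 0.195708) = 4.64·6.664619 = 30.923834 m
RSR: p² = 2 + d² − 2cos(α−β) + 2d(sin β − sin α) = 15.058569; p = √p² = 3.880537; φ = atan2(cos α − cos β, d − sin α + sin β) = -0.436952 rad; t = (α − φ) mod 2π = 3.549120 rad, q = (φ − β) mod 2π = 4.973322 rad → L = 4.64·(3.549120 + 3.880537 + 4.973322) = 4.64·12.402980 = 57.549827 m
LSR: p² = d² − 2 + 2cos(α−β) + 2d(sin α + sin β) = 8.906510; p = √p² = 2.984378; φ = atan2(−cos α − cos β, d + sin α + sin β) − atan2(−2, p) = 0.689942 rad; t = (φ − α) mod 2π = 3.860959 rad, q = (φ − β) mod 2π = 6.100217 rad → L = 4.64·(3.860959 + 2.984378 + 6.100217) = 4.64·12.945554 = 60.067369 m
RSL: p² = d² − 2 + 2cos(α−β) − 2d(sin α + sin β) = 0.061851; p = √p² = 0.248699; φ = atan2(cos α + cos β, d − sin α − sin β) − atan2(2, p) = -1.625141 rad; t = (α − φ) mod 2π = 4.737309 rad, q = (β − φ) mod 2π = 2.498052 rad → L = 4.64·(4.737309 + 0.248699 + 2.498052) = 4.64·7.484060 = 34.726037 m
RLR: c = (6 − d² + 2cos(α−β) + 2d(sin α − sin β))/8 = -0.882321; p = 2π − arccos c = 3.631618 rad; φ = atan2(cos α − cos β, d − sin α + sin β) = -0.436952 rad; t = (α − φ + p/2) mod 2π = 5.364929 rad, q = (α − β − t + p) mod 2π = 0.505946 rad → L = 4.64·(5.364929 + 3.631618 + 0.505946) = 4.64·9.502493 = 44.091566 m
LRL: c = (6 − d² + 2cos(α−β) − 2d(sin α − sin β))/8 = 0.141497; p = 2π − arccos c = 4.854362 rad; φ = atan2(cos β − cos α, d + sin α − sin β) = 0.677203 rad; t = (φ − α + p/2) mod 2π = 6.275402 rad, q = (β − α − t + p) mod 2π = 2.622889 rad → L = 4.64·(6.275402 + 4.854362 + 2.622889) = 4.64·13.752653 = 63.812309 m
Shortest: LSL with L = 30.923834 m ≈ 30.9238 m
Convert LSL to answer units (arcs ×180/π): t = 3.848220·180/π = 220.4868°, p = ρ·p = 4.64·2.620692 = 12.1600 m, q = 0.195708·180/π = 11.2132°, L = 30.9238 m.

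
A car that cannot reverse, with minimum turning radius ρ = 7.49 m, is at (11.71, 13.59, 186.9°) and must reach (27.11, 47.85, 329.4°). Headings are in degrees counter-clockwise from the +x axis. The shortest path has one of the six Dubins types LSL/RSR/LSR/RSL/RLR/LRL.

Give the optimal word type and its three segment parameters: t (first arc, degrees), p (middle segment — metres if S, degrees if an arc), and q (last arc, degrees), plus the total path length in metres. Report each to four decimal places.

Let ψ = atan2(Δy, Δx) = atan2(34.26, 15.40) = 65.7959° be the start→goal bearing.
Normalize: d = |goal − start| / ρ = 37.562050/7.49 = 5.014960, α = (θ_start − ψ) mod 360° = 121.1041° = 2.113665 rad, β = (θ_goal − ψ) mod 360° = 263.6041° = 4.600759 rad.
Common terms: sin α = 0.856230, cos α = -0.516595, sin β = -0.993776, cos β = -0.111398, cos(α−β) = -0.793353, d² = 25.149823. Work in radians in the unit-radius frame; every candidate has L = ρ·(t + p + q).
LSL: p² = 2 + d² − 2cos(α−β) + 2d(sin α − sin β) = 47.291942; p = √p² = 6.876914; φ = atan2(cos β − cos α, d + sin α − sin β) = 0.058955 rad; t = (φ − α) mod 2π = 4.228476 rad, q = (β − φ) mod 2π = 4.541804 rad → L = 7.49·(4.228476 + 6.876914 + 4.541804) = 7.49·15.647193 = 117.197477 m
RSR: p² = 2 + d² − 2cos(α−β) + 2d(sin β − sin α) = 10.181118; p = √p² = 3.190786; φ = atan2(cos α − cos β, d − sin α + sin β) = -0.127333 rad; t = (α − φ) mod 2π = 2.240999 rad, q = (φ − β) mod 2π = 1.555092 rad → L = 7.49·(2.240999 + 3.190786 + 1.555092) = 7.49·6.986877 = 52.331712 m
LSR: p² = d² − 2 + 2cos(α−β) + 2d(sin α + sin β) = 20.183544; p = √p² = 4.492610; φ = atan2(−cos α − cos β, d + sin α + sin β) − atan2(−2, p) = 0.546885 rad; t = (φ − α) mod 2π = 4.716405 rad, q = (φ − β) mod 2π = 2.229311 rad → L = 7.49·(4.716405 + 4.492610 + 2.229311) = 7.49·11.438327 = 85.673066 m
RSL: p² = d² − 2 + 2cos(α−β) − 2d(sin α + sin β) = 22.942689; p = √p² = 4.789853; φ = atan2(cos α + cos β, d − sin α − sin β) − atan2(2, p) = -0.516826 rad; t = (α − φ) mod 2π = 2.630491 rad, q = (β − φ) mod 2π = 5.117585 rad → L = 7.49·(2.630491 + 4.789853 + 5.117585) = 7.49·12.537929 = 93.909088 m
RLR: c = (6 − d² + 2cos(α−β) + 2d(sin α − sin β))/8 = -0.272640; p = 2π − arccos c = 4.436253 rad; φ = atan2(cos α − cos β, d − sin α + sin β) = -0.127333 rad; t = (α − φ + p/2) mod 2π = 4.459125 rad, q = (α − β − t + p) mod 2π = 3.773219 rad → L = 7.49·(4.459125 + 4.436253 + 3.773219) = 7.49·12.668598 = 94.887798 m
LRL: c = (6 − d² + 2cos(α−β) − 2d(sin α − sin β))/8 = -4.911493, |c| > 1 → infeasible
Shortest: RSR with L = 52.331712 m ≈ 52.3317 m
Convert RSR to answer units (arcs ×180/π): t = 2.240999·180/π = 128.3998°, p = ρ·p = 7.49·3.190786 = 23.8990 m, q = 1.555092·180/π = 89.1002°, L = 52.3317 m.

RSR: t = 128.3998°, p = 23.8990 m, q = 89.1002°, L = 52.3317 m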